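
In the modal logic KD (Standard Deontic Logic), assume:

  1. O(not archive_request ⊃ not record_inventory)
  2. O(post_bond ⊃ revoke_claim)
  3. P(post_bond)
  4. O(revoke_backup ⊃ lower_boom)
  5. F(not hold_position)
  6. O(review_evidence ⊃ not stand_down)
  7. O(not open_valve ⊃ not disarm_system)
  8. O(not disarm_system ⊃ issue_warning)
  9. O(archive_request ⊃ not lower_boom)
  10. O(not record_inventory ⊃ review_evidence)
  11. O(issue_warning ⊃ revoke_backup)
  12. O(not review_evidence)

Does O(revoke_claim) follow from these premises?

No

Premise 2 is O(post_bond ⊃ revoke_claim), but O(post_bond) is not derivable from the premises (the permission P(post_bond) asserts only not O(not post_bond), not O(post_bond)), so it does not yield O(revoke_claim).
No other premise forces O(revoke_claim). An ideal world satisfying every premise can still have revoke_claim false, so O(revoke_claim) is not derivable.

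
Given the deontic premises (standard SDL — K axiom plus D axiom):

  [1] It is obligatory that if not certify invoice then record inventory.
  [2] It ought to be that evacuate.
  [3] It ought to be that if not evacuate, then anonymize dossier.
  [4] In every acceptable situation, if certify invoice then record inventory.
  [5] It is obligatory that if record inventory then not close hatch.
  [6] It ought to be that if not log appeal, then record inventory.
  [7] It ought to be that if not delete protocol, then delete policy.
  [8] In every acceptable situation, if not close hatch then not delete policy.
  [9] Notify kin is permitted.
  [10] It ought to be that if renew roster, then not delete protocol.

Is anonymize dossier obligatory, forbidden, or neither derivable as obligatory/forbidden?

Premise 3 is O(¬evacuate → anonymize_dossier), but O(¬evacuate) is not derivable from the premises, so it does not yield O(anonymize_dossier).
No premise or chain of K-axiom applications forces O(anonymize_dossier), and none forces O(¬anonymize_dossier). So anonymize_dossier is neither obligatory nor forbidden under these norms.

Neither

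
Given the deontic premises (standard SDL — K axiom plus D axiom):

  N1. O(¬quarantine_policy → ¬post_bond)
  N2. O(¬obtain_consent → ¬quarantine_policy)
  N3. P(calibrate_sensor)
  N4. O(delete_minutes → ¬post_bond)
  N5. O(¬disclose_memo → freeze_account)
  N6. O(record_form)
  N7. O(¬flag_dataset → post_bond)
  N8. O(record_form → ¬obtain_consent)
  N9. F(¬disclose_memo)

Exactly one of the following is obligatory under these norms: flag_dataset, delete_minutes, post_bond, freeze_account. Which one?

flag_dataset

Premise 6 states O(record_form) outright.
With premise 8, O(record_form → ¬obtain_consent), the K-axiom yields O(¬obtain_consent).
Applying K to premise 2 (O(¬obtain_consent → ¬quarantine_policy)) and O(¬obtain_consent) yields O(¬quarantine_policy).
From O(¬quarantine_policy) and premise 1, O(¬quarantine_policy → ¬post_bond), we obtain O(¬post_bond).
Premise 7 is O(¬flag_dataset → post_bond); contrapositively O(¬post_bond → flag_dataset). Since O(¬post_bond) holds, K gives O(flag_dataset).
So O(flag_dataset) holds — flag_dataset is obligatory. None of the other listed options is made obligatory by any chain of premises.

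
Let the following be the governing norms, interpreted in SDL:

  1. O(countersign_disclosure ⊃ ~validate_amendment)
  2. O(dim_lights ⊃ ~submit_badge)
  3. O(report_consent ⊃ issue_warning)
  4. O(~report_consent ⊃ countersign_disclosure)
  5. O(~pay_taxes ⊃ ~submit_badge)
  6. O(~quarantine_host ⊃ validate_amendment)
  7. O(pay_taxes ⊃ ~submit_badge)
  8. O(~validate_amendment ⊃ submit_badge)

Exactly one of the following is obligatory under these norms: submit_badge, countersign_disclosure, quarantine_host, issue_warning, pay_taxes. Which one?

Premises 5 and 7 are O(~pay_taxes ⊃ ~submit_badge) and O(pay_taxes ⊃ ~submit_badge); every ideal world satisfies ~pay_taxes or pay_taxes, so in either case ~submit_badge holds — hence O(~submit_badge).
Premise 8, O(~validate_amendment ⊃ submit_badge), contraposes to O(~submit_badge ⊃ validate_amendment); with O(~submit_badge) we get O(validate_amendment).
Premise 1 is O(countersign_disclosure ⊃ ~validate_amendment); contrapositively O(validate_amendment ⊃ ~countersign_disclosure). Since O(validate_amendment) holds, K gives O(~countersign_disclosure).
Premise 4 is O(~report_consent ⊃ countersign_disclosure); contrapositively O(~countersign_disclosure ⊃ report_consent). Since O(~countersign_disclosure) holds, K gives O(report_consent).
Premise 3 is O(report_consent ⊃ issue_warning); since O(report_consent), deontic closure gives O(issue_warning).
So O(issue_warning) holds — issue_warning is obligatory. None of the other listed options is made obligatory by any chain of premises.

issue_warning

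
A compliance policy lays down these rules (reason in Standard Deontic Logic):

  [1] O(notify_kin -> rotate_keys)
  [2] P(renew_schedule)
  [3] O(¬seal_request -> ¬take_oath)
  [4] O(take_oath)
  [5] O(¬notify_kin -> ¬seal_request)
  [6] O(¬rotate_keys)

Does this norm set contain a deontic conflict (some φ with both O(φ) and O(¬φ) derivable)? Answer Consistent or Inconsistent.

Premise 4 states O(take_oath) outright.
The contrapositive of premise 3 (O(¬seal_request -> ¬take_oath)) is O(take_oath -> seal_request), and O(take_oath) is already established, so O(seal_request).
Premise 5, O(¬notify_kin -> ¬seal_request), contraposes to O(seal_request -> notify_kin); with O(seal_request) we get O(notify_kin).
Applying K to premise 1 (O(notify_kin -> rotate_keys)) and O(notify_kin) yields O(rotate_keys).
But premise 6 directly asserts O(¬rotate_keys).
We now have both O(rotate_keys) and O(¬rotate_keys) — rotate_keys is simultaneously obligatory and forbidden, violating the D-axiom.

Inconsistent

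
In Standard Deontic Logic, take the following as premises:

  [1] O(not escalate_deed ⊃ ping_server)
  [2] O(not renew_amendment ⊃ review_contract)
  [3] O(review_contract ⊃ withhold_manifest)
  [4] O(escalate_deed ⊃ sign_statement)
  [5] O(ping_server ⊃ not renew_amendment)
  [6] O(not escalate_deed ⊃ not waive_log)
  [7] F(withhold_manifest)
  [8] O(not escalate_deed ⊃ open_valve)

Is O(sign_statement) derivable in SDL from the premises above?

Premise 7 is F(withhold_manifest), i.e. O(not withhold_manifest).
Premise 3, O(review_contract ⊃ withhold_manifest), contraposes to O(not withhold_manifest ⊃ not review_contract); with O(not withhold_manifest) we get O(not review_contract).
The contrapositive of premise 2 (O(not renew_amendment ⊃ review_contract)) is O(not review_contract ⊃ renew_amendment), and O(not review_contract) is already established, so O(renew_amendment).
Premise 5, O(ping_server ⊃ not renew_amendment), contraposes to O(renew_amendment ⊃ not ping_server); with O(renew_amendment) we get O(not ping_server).
Premise 1, O(not escalate_deed ⊃ ping_server), contraposes to O(not ping_server ⊃ escalate_deed); with O(not ping_server) we get O(escalate_deed).
With premise 4, O(escalate_deed ⊃ sign_statement), the K-axiom yields O(sign_statement).
Premises 6, 8 do not contribute to this derivation.
So O(sign_statement) follows.

Yes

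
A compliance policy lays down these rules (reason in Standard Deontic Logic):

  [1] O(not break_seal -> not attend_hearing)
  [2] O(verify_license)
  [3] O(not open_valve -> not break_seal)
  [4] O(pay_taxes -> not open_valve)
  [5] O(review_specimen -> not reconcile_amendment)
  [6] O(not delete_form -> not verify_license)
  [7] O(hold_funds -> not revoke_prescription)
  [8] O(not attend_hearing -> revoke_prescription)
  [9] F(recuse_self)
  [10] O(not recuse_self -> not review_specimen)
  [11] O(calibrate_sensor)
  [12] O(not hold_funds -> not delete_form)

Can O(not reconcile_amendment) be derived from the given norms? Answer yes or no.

No

Premise 5 is O(review_specimen -> not reconcile_amendment), but O(review_specimen) is not derivable from the premises, so it does not yield O(not reconcile_amendment).
No other premise forces O(not reconcile_amendment). An ideal world satisfying every premise can still have not reconcile_amendment false, so O(not reconcile_amendment) is not derivable.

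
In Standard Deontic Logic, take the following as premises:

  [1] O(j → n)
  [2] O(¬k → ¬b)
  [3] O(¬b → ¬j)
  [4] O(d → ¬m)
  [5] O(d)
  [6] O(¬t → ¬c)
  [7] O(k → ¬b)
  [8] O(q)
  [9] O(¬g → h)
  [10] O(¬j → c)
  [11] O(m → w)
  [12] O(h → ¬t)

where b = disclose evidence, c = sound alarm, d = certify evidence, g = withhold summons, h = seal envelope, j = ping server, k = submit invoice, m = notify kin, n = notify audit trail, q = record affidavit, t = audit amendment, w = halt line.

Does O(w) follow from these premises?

Premise 11 is O(m → w), but O(m) is not derivable from the premises, so it does not yield O(w).
No other premise forces O(w). An ideal world satisfying every premise can still have w false, so O(w) is not derivable.

No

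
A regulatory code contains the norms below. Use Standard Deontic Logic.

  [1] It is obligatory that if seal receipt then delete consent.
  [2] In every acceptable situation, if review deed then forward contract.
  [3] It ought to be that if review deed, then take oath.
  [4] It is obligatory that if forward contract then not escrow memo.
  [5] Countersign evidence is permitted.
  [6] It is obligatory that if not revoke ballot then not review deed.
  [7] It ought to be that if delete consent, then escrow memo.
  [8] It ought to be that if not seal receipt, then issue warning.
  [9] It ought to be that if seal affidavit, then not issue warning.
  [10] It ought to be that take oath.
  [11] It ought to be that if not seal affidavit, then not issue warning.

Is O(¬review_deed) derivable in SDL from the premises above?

Premises 11 and 9 cover both cases: O(¬seal_affidavit → ¬issue_warning) and O(seal_affidavit → ¬issue_warning). Since ¬seal_affidavit ∨ seal_affidavit is a tautology, O(¬issue_warning) follows.
The contrapositive of premise 8 (O(¬seal_receipt → issue_warning)) is O(¬issue_warning → seal_receipt), and O(¬issue_warning) is already established, so O(seal_receipt).
Applying K to premise 1 (O(seal_receipt → delete_consent)) and O(seal_receipt) yields O(delete_consent).
Premise 7 is O(delete_consent → escrow_memo); since O(delete_consent), deontic closure gives O(escrow_memo).
The contrapositive of premise 4 (O(forward_contract → ¬escrow_memo)) is O(escrow_memo → ¬forward_contract), and O(escrow_memo) is already established, so O(¬forward_contract).
The contrapositive of premise 2 (O(review_deed → forward_contract)) is O(¬forward_contract → ¬review_deed), and O(¬forward_contract) is already established, so O(¬review_deed).
Premises 3, 5, 6, 10 do not contribute to this derivation.
So O(¬review_deed) follows.

Yes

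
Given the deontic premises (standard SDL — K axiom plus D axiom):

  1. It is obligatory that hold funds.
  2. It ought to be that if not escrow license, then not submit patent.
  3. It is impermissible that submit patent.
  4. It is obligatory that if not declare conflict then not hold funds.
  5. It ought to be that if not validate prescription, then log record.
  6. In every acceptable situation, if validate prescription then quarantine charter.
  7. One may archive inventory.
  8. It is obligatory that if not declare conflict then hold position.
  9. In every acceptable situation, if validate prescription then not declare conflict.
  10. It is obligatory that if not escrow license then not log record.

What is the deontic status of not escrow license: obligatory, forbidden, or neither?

Premise 1 gives O(hold_funds).
Premise 4 is O(¬declare_conflict → ¬hold_funds); contrapositively O(hold_funds → declare_conflict). Since O(hold_funds) holds, K gives O(declare_conflict).
The contrapositive of premise 9 (O(validate_prescription → ¬declare_conflict)) is O(declare_conflict → ¬validate_prescription), and O(declare_conflict) is already established, so O(¬validate_prescription).
With premise 5, O(¬validate_prescription → log_record), the K-axiom yields O(log_record).
Premise 10, O(¬escrow_license → ¬log_record), contraposes to O(log_record → escrow_license); with O(log_record) we get O(escrow_license).
Premises 2, 3, 6, 7, 8 do not contribute to this derivation.
Thus O(escrow_license), which is F(¬escrow_license): ¬escrow_license is forbidden.

Forbidden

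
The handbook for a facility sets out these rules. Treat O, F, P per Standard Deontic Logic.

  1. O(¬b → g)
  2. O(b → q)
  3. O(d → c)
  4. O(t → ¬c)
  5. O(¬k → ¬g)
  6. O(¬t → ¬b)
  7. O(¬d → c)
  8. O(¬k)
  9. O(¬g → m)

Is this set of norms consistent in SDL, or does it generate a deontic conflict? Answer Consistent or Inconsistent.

Premises 3 and 7 are O(d → c) and O(¬d → c); every ideal world satisfies d or ¬d, so in either case c holds — hence O(c).
Premise 4 is O(t → ¬c); contrapositively O(c → ¬t). Since O(c) holds, K gives O(¬t).
Premise 6 is O(¬t → ¬b); since O(¬t), deontic closure gives O(¬b).
With premise 1, O(¬b → g), the K-axiom yields O(g).
Premise 5 is O(¬k → ¬g); contrapositively O(g → k). Since O(g) holds, K gives O(k).
However, premise 8 gives O(¬k).
We now have both O(k) and O(¬k) — k is simultaneously obligatory and forbidden, violating the D-axiom.

Inconsistent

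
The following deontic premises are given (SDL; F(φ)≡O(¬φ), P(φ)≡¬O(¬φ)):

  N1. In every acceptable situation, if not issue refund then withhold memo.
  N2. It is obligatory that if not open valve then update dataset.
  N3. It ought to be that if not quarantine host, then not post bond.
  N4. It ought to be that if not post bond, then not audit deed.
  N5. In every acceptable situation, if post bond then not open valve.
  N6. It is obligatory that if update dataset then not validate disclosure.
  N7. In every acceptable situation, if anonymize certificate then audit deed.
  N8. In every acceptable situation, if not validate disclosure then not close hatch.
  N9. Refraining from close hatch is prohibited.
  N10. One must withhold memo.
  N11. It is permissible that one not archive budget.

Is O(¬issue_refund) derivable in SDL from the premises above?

No

Premise 1 is O(¬issue_refund → withhold_memo); even if O(withhold_memo) held, inferring O(¬issue_refund) would be affirming the consequent — invalid.
No other premise forces O(¬issue_refund). An ideal world satisfying every premise can still have ¬issue_refund false, so O(¬issue_refund) is not derivable.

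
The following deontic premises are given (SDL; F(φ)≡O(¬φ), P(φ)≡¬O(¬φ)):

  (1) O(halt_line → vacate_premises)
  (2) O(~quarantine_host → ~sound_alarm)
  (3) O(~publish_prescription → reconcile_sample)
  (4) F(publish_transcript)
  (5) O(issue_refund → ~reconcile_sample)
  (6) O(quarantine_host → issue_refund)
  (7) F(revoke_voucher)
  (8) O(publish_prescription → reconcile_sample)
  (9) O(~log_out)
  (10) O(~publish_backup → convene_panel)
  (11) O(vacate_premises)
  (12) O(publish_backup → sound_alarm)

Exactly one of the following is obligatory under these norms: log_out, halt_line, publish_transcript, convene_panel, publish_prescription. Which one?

Premises 3 and 8 are O(~publish_prescription → reconcile_sample) and O(publish_prescription → reconcile_sample); every ideal world satisfies ~publish_prescription or publish_prescription, so in either case reconcile_sample holds — hence O(reconcile_sample).
Premise 5, O(issue_refund → ~reconcile_sample), contraposes to O(reconcile_sample → ~issue_refund); with O(reconcile_sample) we get O(~issue_refund).
Premise 6, O(quarantine_host → issue_refund), contraposes to O(~issue_refund → ~quarantine_host); with O(~issue_refund) we get O(~quarantine_host).
With premise 2, O(~quarantine_host → ~sound_alarm), the K-axiom yields O(~sound_alarm).
Premise 12 is O(publish_backup → sound_alarm); contrapositively O(~sound_alarm → ~publish_backup). Since O(~sound_alarm) holds, K gives O(~publish_backup).
Applying K to premise 10 (O(~publish_backup → convene_panel)) and O(~publish_backup) yields O(convene_panel).
So O(convene_panel) holds — convene_panel is obligatory. None of the other listed options is made obligatory by any chain of premises.

convene_panel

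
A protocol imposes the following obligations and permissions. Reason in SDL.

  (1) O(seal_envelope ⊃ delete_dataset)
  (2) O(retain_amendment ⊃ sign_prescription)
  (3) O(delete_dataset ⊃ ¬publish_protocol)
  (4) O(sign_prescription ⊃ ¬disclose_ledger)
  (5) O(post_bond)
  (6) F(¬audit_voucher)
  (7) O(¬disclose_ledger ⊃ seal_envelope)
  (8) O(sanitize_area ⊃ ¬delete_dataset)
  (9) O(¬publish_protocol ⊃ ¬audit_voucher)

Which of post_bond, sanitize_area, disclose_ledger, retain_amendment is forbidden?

Premise 6 is F(¬audit_voucher), i.e. O(audit_voucher).
The contrapositive of premise 9 (O(¬publish_protocol ⊃ ¬audit_voucher)) is O(audit_voucher ⊃ publish_protocol), and O(audit_voucher) is already established, so O(publish_protocol).
Premise 3, O(delete_dataset ⊃ ¬publish_protocol), contraposes to O(publish_protocol ⊃ ¬delete_dataset); with O(publish_protocol) we get O(¬delete_dataset).
The contrapositive of premise 1 (O(seal_envelope ⊃ delete_dataset)) is O(¬delete_dataset ⊃ ¬seal_envelope), and O(¬delete_dataset) is already established, so O(¬seal_envelope).
The contrapositive of premise 7 (O(¬disclose_ledger ⊃ seal_envelope)) is O(¬seal_envelope ⊃ disclose_ledger), and O(¬seal_envelope) is already established, so O(disclose_ledger).
Premise 4, O(sign_prescription ⊃ ¬disclose_ledger), contraposes to O(disclose_ledger ⊃ ¬sign_prescription); with O(disclose_ledger) we get O(¬sign_prescription).
The contrapositive of premise 2 (O(retain_amendment ⊃ sign_prescription)) is O(¬sign_prescription ⊃ ¬retain_amendment), and O(¬sign_prescription) is already established, so O(¬retain_amendment).
So O(¬retain_amendment) holds, i.e. retain_amendment is forbidden. None of the other listed options is forbidden under the premises.

retain_amendment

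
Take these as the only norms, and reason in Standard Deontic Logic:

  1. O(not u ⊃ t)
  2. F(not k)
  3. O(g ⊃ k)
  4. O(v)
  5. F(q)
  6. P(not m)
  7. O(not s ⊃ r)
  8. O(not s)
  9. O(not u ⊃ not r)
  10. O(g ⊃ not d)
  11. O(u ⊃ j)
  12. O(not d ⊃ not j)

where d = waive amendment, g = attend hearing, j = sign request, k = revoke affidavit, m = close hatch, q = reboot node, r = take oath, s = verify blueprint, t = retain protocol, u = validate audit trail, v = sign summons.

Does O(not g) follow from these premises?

Yes

Premise 8 states O(not s) outright.
From O(not s) and premise 7, O(not s ⊃ r), we obtain O(r).
Premise 9, O(not u ⊃ not r), contraposes to O(r ⊃ u); with O(r) we get O(u).
Applying K to premise 11 (O(u ⊃ j)) and O(u) yields O(j).
Premise 12, O(not d ⊃ not j), contraposes to O(j ⊃ d); with O(j) we get O(d).
The contrapositive of premise 10 (O(g ⊃ not d)) is O(d ⊃ not g), and O(d) is already established, so O(not g).
Premises 1, 2, 3, 4, 5, 6 do not contribute to this derivation.
So O(not g) follows.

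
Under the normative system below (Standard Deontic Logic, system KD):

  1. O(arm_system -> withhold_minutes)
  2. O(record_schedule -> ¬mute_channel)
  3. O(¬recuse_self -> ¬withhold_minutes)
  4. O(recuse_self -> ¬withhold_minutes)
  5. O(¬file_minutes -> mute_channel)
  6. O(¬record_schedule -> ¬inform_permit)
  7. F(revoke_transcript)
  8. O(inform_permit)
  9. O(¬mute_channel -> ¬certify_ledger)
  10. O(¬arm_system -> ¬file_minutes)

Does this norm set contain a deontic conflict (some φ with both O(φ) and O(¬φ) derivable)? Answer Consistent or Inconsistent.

Inconsistent

Premises 4 and 3 cover both cases: O(recuse_self -> ¬withhold_minutes) and O(¬recuse_self -> ¬withhold_minutes). Since recuse_self ∨ ¬recuse_self is a tautology, O(¬withhold_minutes) follows.
The contrapositive of premise 1 (O(arm_system -> withhold_minutes)) is O(¬withhold_minutes -> ¬arm_system), and O(¬withhold_minutes) is already established, so O(¬arm_system).
Premise 10 is O(¬arm_system -> ¬file_minutes); since O(¬arm_system), deontic closure gives O(¬file_minutes).
From O(¬file_minutes) and premise 5, O(¬file_minutes -> mute_channel), we obtain O(mute_channel).
Premise 2 is O(record_schedule -> ¬mute_channel); contrapositively O(mute_channel -> ¬record_schedule). Since O(mute_channel) holds, K gives O(¬record_schedule).
With premise 6, O(¬record_schedule -> ¬inform_permit), the K-axiom yields O(¬inform_permit).
However, premise 8 gives O(inform_permit).
We now have both O(¬inform_permit) and O(inform_permit) — inform_permit is simultaneously obligatory and forbidden, violating the D-axiom.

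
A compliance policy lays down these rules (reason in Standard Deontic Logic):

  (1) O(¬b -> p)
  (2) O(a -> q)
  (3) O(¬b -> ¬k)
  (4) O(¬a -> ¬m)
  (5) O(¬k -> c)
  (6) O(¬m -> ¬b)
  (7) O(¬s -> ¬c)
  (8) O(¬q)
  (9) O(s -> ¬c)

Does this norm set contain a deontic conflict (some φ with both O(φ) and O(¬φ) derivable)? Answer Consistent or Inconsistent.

By case analysis on ¬s: premise 7 gives O(¬s -> ¬c) and premise 9 gives O(s -> ¬c), so O(¬c) either way.
The contrapositive of premise 5 (O(¬k -> c)) is O(¬c -> k), and O(¬c) is already established, so O(k).
Premise 3 is O(¬b -> ¬k); contrapositively O(k -> b). Since O(k) holds, K gives O(b).
Premise 6, O(¬m -> ¬b), contraposes to O(b -> m); with O(b) we get O(m).
The contrapositive of premise 4 (O(¬a -> ¬m)) is O(m -> a), and O(m) is already established, so O(a).
Applying K to premise 2 (O(a -> q)) and O(a) yields O(q).
Yet premise 8 states O(¬q).
We now have both O(q) and O(¬q) — q is simultaneously obligatory and forbidden, violating the D-axiom.

Inconsistent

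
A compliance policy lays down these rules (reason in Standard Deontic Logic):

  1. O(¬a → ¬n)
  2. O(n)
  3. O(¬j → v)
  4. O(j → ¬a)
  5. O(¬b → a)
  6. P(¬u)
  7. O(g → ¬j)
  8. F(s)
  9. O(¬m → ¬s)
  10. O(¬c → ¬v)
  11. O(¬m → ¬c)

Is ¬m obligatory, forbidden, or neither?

Forbidden

From premise 2 we have O(n).
Premise 1 is O(¬a → ¬n); contrapositively O(n → a). Since O(n) holds, K gives O(a).
Premise 4 is O(j → ¬a); contrapositively O(a → ¬j). Since O(a) holds, K gives O(¬j).
With premise 3, O(¬j → v), the K-axiom yields O(v).
Premise 10, O(¬c → ¬v), contraposes to O(v → c); with O(v) we get O(c).
The contrapositive of premise 11 (O(¬m → ¬c)) is O(c → m), and O(c) is already established, so O(m).
Premises 5, 6, 7, 8, 9 do not contribute to this derivation.
Thus O(m), which is F(¬m): ¬m is forbidden.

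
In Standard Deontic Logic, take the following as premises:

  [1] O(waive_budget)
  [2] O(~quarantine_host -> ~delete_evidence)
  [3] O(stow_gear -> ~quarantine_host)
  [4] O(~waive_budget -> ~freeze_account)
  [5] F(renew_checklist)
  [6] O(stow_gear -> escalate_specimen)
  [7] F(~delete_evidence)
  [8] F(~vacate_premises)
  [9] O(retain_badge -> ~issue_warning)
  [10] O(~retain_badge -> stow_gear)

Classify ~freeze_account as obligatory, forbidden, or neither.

Neither

Premise 4 is O(~waive_budget -> ~freeze_account), but O(~waive_budget) is not derivable from the premises, so it does not yield O(~freeze_account).
No premise or chain of K-axiom applications forces O(~freeze_account), and none forces O(freeze_account). So ~freeze_account is neither obligatory nor forbidden under these norms.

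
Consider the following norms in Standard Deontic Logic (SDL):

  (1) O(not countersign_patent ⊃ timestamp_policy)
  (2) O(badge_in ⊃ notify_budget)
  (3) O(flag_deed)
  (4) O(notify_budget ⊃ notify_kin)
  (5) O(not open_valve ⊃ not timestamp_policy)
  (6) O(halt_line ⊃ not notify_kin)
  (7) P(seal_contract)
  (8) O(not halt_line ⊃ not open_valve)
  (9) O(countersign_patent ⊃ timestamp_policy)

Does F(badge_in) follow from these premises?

Yes

By case analysis on countersign_patent: premise 9 gives O(countersign_patent ⊃ timestamp_policy) and premise 1 gives O(not countersign_patent ⊃ timestamp_policy), so O(timestamp_policy) either way.
Premise 5, O(not open_valve ⊃ not timestamp_policy), contraposes to O(timestamp_policy ⊃ open_valve); with O(timestamp_policy) we get O(open_valve).
The contrapositive of premise 8 (O(not halt_line ⊃ not open_valve)) is O(open_valve ⊃ halt_line), and O(open_valve) is already established, so O(halt_line).
Applying K to premise 6 (O(halt_line ⊃ not notify_kin)) and O(halt_line) yields O(not notify_kin).
Premise 4, O(notify_budget ⊃ notify_kin), contraposes to O(not notify_kin ⊃ not notify_budget); with O(not notify_kin) we get O(not notify_budget).
Premise 2 is O(badge_in ⊃ notify_budget); contrapositively O(not notify_budget ⊃ not badge_in). Since O(not notify_budget) holds, K gives O(not badge_in).
Premises 3, 7 do not contribute to this derivation.
So O(not badge_in) holds, i.e. F(badge_in). The claim follows.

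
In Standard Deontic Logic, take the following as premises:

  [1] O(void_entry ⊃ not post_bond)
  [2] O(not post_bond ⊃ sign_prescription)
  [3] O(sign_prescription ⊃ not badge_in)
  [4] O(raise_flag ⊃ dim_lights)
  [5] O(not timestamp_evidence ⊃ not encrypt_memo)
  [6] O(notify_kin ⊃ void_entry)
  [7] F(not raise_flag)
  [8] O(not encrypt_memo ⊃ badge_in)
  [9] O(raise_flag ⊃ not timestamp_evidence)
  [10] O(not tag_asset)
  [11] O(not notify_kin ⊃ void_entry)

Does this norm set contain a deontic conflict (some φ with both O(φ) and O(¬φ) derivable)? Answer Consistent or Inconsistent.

By case analysis on notify_kin: premise 6 gives O(notify_kin ⊃ void_entry) and premise 11 gives O(not notify_kin ⊃ void_entry), so O(void_entry) either way.
From O(void_entry) and premise 1, O(void_entry ⊃ not post_bond), we obtain O(not post_bond).
With premise 2, O(not post_bond ⊃ sign_prescription), the K-axiom yields O(sign_prescription).
Premise 3 is O(sign_prescription ⊃ not badge_in); since O(sign_prescription), deontic closure gives O(not badge_in).
Premise 8, O(not encrypt_memo ⊃ badge_in), contraposes to O(not badge_in ⊃ encrypt_memo); with O(not badge_in) we get O(encrypt_memo).
Premise 5, O(not timestamp_evidence ⊃ not encrypt_memo), contraposes to O(encrypt_memo ⊃ timestamp_evidence); with O(encrypt_memo) we get O(timestamp_evidence).
Premise 9 is O(raise_flag ⊃ not timestamp_evidence); contrapositively O(timestamp_evidence ⊃ not raise_flag). Since O(timestamp_evidence) holds, K gives O(not raise_flag).
However, F(not raise_flag) at premise 7 amounts to O(raise_flag).
We now have both O(not raise_flag) and O(raise_flag) — raise_flag is simultaneously obligatory and forbidden, violating the D-axiom.

Inconsistent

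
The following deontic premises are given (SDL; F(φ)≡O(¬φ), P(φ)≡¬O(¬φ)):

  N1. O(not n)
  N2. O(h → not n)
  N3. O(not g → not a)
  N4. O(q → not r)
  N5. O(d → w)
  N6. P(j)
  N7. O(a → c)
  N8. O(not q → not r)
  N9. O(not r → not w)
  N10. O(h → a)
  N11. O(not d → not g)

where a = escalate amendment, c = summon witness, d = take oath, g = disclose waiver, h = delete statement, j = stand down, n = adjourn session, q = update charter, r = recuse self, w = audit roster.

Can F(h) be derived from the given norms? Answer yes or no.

Yes

Premises 4 and 8 are O(q → not r) and O(not q → not r); every ideal world satisfies q or not q, so in either case not r holds — hence O(not r).
Applying K to premise 9 (O(not r → not w)) and O(not r) yields O(not w).
Premise 5, O(d → w), contraposes to O(not w → not d); with O(not w) we get O(not d).
From O(not d) and premise 11, O(not d → not g), we obtain O(not g).
With premise 3, O(not g → not a), the K-axiom yields O(not a).
Premise 10 is O(h → a); contrapositively O(not a → not h). Since O(not a) holds, K gives O(not h).
Premises 1, 2, 6, 7 do not contribute to this derivation.
So O(not h) holds, i.e. F(h). The claim follows.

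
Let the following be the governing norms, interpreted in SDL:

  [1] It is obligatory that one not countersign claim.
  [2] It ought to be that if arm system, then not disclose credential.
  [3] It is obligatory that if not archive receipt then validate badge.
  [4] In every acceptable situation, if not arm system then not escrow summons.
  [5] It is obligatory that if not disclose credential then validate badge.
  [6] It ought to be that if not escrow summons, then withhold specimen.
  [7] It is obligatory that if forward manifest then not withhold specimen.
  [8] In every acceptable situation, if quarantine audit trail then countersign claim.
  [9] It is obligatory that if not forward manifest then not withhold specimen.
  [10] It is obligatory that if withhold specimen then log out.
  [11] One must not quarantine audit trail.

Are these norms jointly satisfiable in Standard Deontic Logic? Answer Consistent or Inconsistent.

Consistent

Premise 8 is O(quarantine_audit_trail → countersign_claim), but O(quarantine_audit_trail) is not derivable from the premises, so it does not yield O(countersign_claim).
So O(countersign_claim) is not derivable, and the apparent clash with O(¬countersign_claim) does not arise.
A world satisfying every obligation exists (e.g. archive_receipt=false, arm_system=true, countersign_claim=false, disclose_credential=false, escrow_summons=true, forward_manifest=false, log_out=false, quarantine_audit_trail=false, validate_badge=true, withhold_specimen=false); no atom is both obligatory and forbidden, so the set is consistent.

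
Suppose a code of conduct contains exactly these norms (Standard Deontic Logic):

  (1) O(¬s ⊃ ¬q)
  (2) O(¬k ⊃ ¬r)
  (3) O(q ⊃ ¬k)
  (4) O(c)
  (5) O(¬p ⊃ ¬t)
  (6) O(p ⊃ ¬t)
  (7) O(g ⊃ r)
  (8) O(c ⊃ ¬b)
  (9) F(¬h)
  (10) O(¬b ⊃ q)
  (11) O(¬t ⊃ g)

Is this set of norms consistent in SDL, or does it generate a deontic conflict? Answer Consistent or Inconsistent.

Inconsistent

Premises 5 and 6 cover both cases: O(¬p ⊃ ¬t) and O(p ⊃ ¬t). Since ¬p ∨ p is a tautology, O(¬t) follows.
From O(¬t) and premise 11, O(¬t ⊃ g), we obtain O(g).
Applying K to premise 7 (O(g ⊃ r)) and O(g) yields O(r).
The contrapositive of premise 2 (O(¬k ⊃ ¬r)) is O(r ⊃ k), and O(r) is already established, so O(k).
Premise 3, O(q ⊃ ¬k), contraposes to O(k ⊃ ¬q); with O(k) we get O(¬q).
Premise 10, O(¬b ⊃ q), contraposes to O(¬q ⊃ b); with O(¬q) we get O(b).
Premise 8, O(c ⊃ ¬b), contraposes to O(b ⊃ ¬c); with O(b) we get O(¬c).
Yet premise 4 states O(c).
We now have both O(¬c) and O(c) — c is simultaneously obligatory and forbidden, violating the D-axiom.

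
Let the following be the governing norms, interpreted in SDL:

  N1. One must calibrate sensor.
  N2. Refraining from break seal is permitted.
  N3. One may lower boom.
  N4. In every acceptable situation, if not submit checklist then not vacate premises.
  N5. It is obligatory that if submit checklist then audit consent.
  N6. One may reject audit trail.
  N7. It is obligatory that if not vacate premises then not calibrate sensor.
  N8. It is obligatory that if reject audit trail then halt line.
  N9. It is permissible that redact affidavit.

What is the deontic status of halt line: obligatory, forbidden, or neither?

Neither

Premise 8 is O(reject_audit_trail → halt_line), but O(reject_audit_trail) is not derivable from the premises (the permission P(reject_audit_trail) asserts only ¬O(¬reject_audit_trail), not O(reject_audit_trail)), so it does not yield O(halt_line).
No premise or chain of K-axiom applications forces O(halt_line), and none forces O(¬halt_line). So halt_line is neither obligatory nor forbidden under these norms.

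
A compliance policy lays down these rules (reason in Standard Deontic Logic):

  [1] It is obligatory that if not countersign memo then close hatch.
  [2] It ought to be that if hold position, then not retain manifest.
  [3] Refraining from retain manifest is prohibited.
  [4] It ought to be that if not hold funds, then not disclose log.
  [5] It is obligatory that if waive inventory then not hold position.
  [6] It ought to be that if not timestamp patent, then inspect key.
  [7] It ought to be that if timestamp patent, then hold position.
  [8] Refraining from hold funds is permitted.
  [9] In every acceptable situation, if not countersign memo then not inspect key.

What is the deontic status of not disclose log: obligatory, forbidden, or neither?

Premise 4 is O(¬hold_funds → ¬disclose_log), but O(¬hold_funds) is not derivable from the premises (the permission P(¬hold_funds) asserts only ¬O(hold_funds), not O(¬hold_funds)), so it does not yield O(¬disclose_log).
No premise or chain of K-axiom applications forces O(¬disclose_log), and none forces O(disclose_log). So ¬disclose_log is neither obligatory nor forbidden under these norms.

Neither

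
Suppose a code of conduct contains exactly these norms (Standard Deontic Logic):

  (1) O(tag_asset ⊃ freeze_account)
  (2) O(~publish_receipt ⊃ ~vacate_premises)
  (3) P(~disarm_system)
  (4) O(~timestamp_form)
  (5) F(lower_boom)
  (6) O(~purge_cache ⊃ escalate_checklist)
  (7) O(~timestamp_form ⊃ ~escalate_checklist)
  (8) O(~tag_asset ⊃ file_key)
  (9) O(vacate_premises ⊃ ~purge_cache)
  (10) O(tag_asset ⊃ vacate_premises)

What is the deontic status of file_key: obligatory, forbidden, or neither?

From premise 4 we have O(~timestamp_form).
From O(~timestamp_form) and premise 7, O(~timestamp_form ⊃ ~escalate_checklist), we obtain O(~escalate_checklist).
Premise 6, O(~purge_cache ⊃ escalate_checklist), contraposes to O(~escalate_checklist ⊃ purge_cache); with O(~escalate_checklist) we get O(purge_cache).
The contrapositive of premise 9 (O(vacate_premises ⊃ ~purge_cache)) is O(purge_cache ⊃ ~vacate_premises), and O(purge_cache) is already established, so O(~vacate_premises).
Premise 10 is O(tag_asset ⊃ vacate_premises); contrapositively O(~vacate_premises ⊃ ~tag_asset). Since O(~vacate_premises) holds, K gives O(~tag_asset).
Premise 8 is O(~tag_asset ⊃ file_key); since O(~tag_asset), deontic closure gives O(file_key).
Premises 1, 2, 3, 5 do not contribute to this derivation.
Hence file_key is obligatory.

Obligatory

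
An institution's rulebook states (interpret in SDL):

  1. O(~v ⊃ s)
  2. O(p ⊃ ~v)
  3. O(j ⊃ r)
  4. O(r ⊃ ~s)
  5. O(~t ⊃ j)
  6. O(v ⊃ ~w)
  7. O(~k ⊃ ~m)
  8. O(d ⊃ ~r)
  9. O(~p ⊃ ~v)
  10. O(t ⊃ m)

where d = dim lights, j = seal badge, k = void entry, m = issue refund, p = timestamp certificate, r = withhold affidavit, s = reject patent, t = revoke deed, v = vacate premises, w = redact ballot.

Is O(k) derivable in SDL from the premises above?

By case analysis on ~p: premise 9 gives O(~p ⊃ ~v) and premise 2 gives O(p ⊃ ~v), so O(~v) either way.
With premise 1, O(~v ⊃ s), the K-axiom yields O(s).
The contrapositive of premise 4 (O(r ⊃ ~s)) is O(s ⊃ ~r), and O(s) is already established, so O(~r).
Premise 3, O(j ⊃ r), contraposes to O(~r ⊃ ~j); with O(~r) we get O(~j).
The contrapositive of premise 5 (O(~t ⊃ j)) is O(~j ⊃ t), and O(~j) is already established, so O(t).
From O(t) and premise 10, O(t ⊃ m), we obtain O(m).
Premise 7, O(~k ⊃ ~m), contraposes to O(m ⊃ k); with O(m) we get O(k).
Premises 6, 8 do not contribute to this derivation.
So O(k) follows.

Yes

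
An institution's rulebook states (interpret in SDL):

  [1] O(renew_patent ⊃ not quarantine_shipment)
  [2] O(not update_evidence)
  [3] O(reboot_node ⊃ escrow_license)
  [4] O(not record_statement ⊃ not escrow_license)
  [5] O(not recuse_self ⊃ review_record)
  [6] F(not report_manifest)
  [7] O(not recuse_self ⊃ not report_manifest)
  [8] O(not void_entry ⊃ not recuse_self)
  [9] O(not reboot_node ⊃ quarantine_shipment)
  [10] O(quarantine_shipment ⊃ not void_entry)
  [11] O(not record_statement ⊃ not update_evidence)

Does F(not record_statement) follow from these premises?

Premise 6 is F(not report_manifest), i.e. O(report_manifest).
Premise 7, O(not recuse_self ⊃ not report_manifest), contraposes to O(report_manifest ⊃ recuse_self); with O(report_manifest) we get O(recuse_self).
The contrapositive of premise 8 (O(not void_entry ⊃ not recuse_self)) is O(recuse_self ⊃ void_entry), and O(recuse_self) is already established, so O(void_entry).
Premise 10 is O(quarantine_shipment ⊃ not void_entry); contrapositively O(void_entry ⊃ not quarantine_shipment). Since O(void_entry) holds, K gives O(not quarantine_shipment).
Premise 9 is O(not reboot_node ⊃ quarantine_shipment); contrapositively O(not quarantine_shipment ⊃ reboot_node). Since O(not quarantine_shipment) holds, K gives O(reboot_node).
With premise 3, O(reboot_node ⊃ escrow_license), the K-axiom yields O(escrow_license).
Premise 4, O(not record_statement ⊃ not escrow_license), contraposes to O(escrow_license ⊃ record_statement); with O(escrow_license) we get O(record_statement).
Premises 1, 2, 5, 11 do not contribute to this derivation.
So O(record_statement) holds, i.e. F(not record_statement). The claim follows.

Yes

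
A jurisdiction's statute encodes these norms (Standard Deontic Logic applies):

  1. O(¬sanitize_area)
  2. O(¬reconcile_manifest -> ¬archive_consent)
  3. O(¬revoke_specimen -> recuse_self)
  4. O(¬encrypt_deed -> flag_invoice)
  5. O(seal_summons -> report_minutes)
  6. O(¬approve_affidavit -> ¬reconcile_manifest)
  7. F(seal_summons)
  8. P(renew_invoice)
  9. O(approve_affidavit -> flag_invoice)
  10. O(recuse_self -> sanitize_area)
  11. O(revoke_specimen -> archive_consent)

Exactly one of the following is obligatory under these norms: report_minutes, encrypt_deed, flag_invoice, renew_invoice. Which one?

From premise 1 we have O(¬sanitize_area).
The contrapositive of premise 10 (O(recuse_self -> sanitize_area)) is O(¬sanitize_area -> ¬recuse_self), and O(¬sanitize_area) is already established, so O(¬recuse_self).
Premise 3 is O(¬revoke_specimen -> recuse_self); contrapositively O(¬recuse_self -> revoke_specimen). Since O(¬recuse_self) holds, K gives O(revoke_specimen).
Applying K to premise 11 (O(revoke_specimen -> archive_consent)) and O(revoke_specimen) yields O(archive_consent).
Premise 2, O(¬reconcile_manifest -> ¬archive_consent), contraposes to O(archive_consent -> reconcile_manifest); with O(archive_consent) we get O(reconcile_manifest).
Premise 6, O(¬approve_affidavit -> ¬reconcile_manifest), contraposes to O(reconcile_manifest -> approve_affidavit); with O(reconcile_manifest) we get O(approve_affidavit).
Premise 9 is O(approve_affidavit -> flag_invoice); since O(approve_affidavit), deontic closure gives O(flag_invoice).
So O(flag_invoice) holds — flag_invoice is obligatory. None of the other listed options is made obligatory by any chain of premises.

flag_invoice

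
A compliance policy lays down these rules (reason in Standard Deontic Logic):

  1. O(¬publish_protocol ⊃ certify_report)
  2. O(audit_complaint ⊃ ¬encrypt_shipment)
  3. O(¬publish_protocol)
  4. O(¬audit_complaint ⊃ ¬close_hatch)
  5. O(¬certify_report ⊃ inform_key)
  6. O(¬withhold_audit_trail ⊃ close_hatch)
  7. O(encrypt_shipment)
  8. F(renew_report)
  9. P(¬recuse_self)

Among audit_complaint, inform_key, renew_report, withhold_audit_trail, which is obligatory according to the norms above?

withhold_audit_trail

Premise 7 gives O(encrypt_shipment).
Premise 2, O(audit_complaint ⊃ ¬encrypt_shipment), contraposes to O(encrypt_shipment ⊃ ¬audit_complaint); with O(encrypt_shipment) we get O(¬audit_complaint).
With premise 4, O(¬audit_complaint ⊃ ¬close_hatch), the K-axiom yields O(¬close_hatch).
Premise 6 is O(¬withhold_audit_trail ⊃ close_hatch); contrapositively O(¬close_hatch ⊃ withhold_audit_trail). Since O(¬close_hatch) holds, K gives O(withhold_audit_trail).
So O(withhold_audit_trail) holds — withhold_audit_trail is obligatory. None of the other listed options is made obligatory by any chain of premises.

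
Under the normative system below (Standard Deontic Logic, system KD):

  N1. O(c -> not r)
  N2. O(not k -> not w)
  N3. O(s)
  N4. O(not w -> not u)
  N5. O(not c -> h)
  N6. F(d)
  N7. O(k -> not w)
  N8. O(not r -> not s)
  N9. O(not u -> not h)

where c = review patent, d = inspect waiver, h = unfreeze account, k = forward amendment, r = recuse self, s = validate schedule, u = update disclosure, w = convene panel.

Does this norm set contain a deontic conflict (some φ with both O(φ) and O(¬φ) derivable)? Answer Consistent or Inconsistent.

Premises 7 and 2 cover both cases: O(k -> not w) and O(not k -> not w). Since k ∨ not k is a tautology, O(not w) follows.
Applying K to premise 4 (O(not w -> not u)) and O(not w) yields O(not u).
Applying K to premise 9 (O(not u -> not h)) and O(not u) yields O(not h).
Premise 5, O(not c -> h), contraposes to O(not h -> c); with O(not h) we get O(c).
Applying K to premise 1 (O(c -> not r)) and O(c) yields O(not r).
Premise 8 is O(not r -> not s); since O(not r), deontic closure gives O(not s).
However, premise 3 gives O(s).
We now have both O(not s) and O(s) — s is simultaneously obligatory and forbidden, violating the D-axiom.

Inconsistent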